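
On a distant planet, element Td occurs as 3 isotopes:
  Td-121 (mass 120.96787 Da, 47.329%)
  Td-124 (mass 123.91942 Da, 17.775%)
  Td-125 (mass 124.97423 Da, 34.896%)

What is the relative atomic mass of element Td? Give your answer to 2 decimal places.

122.89 Da

Weight each isotope mass by its fractional abundance: 0.47329 × 120.96787 + 0.17775 × 123.91942 + 0.34896 × 124.97423
= 57.252883 + 22.026677 + 43.611007 = 122.890567 Da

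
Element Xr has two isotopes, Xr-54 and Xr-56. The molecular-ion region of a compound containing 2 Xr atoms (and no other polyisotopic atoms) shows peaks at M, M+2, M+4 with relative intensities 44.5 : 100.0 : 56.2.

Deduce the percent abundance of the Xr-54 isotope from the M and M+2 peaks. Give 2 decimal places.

Write p for the Xr-54 fraction. I(M+2)/I(M) = [C(2,1)·p^1·(1−p)] / p^2 = 2·(1−p)/p = 100.0/44.5 = 2.2472
(1−p)/p = 2.2472/2 = 1.1236  ⇒  p = 1/(1 + 1.1236) = 0.4709
Xr-54: 47.09%, Xr-56: 52.91%.

47.09%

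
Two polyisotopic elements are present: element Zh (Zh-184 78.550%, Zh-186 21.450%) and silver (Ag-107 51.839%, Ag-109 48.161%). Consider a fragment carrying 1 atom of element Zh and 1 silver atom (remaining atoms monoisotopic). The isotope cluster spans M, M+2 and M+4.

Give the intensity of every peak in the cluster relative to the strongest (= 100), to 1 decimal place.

Element Zh pattern (n=1): 0.7855 : 0.2145
Silver pattern (n=1): 0.51839 : 0.48161
Convolve the two distributions (both contribute in 2-u steps):
  M: 0.7855×0.51839 = 0.407195
  M+2: 0.7855×0.48161 + 0.2145×0.51839 = 0.489499
  M+4: 0.2145×0.48161 = 0.103305
Scale to base peak (0.489499) = 100: 83.2 : 100.0 : 21.1

83.2 : 100.0 : 21.1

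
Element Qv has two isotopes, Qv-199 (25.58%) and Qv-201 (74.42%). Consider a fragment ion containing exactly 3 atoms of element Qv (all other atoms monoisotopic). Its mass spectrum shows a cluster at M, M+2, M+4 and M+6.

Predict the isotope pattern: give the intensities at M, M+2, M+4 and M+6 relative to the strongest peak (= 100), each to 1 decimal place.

3.9 : 34.4 : 100.0 : 97.0

Each Qv atom is independently Qv-199 (p = 0.2558) or Qv-201 (q = 0.7442); the cluster is the binomial expansion (p + q)^3.
P(M) = 0.2558^3 = 0.016738
P(M+2) = 3 × 0.2558^2 × 0.7442^1 = 0.146087
P(M+4) = 3 × 0.2558^1 × 0.7442^2 = 0.425012
P(M+6) = 0.7442^3 = 0.412163
The M+4 peak is largest (0.425012); scaling to 100 gives 3.9 : 34.4 : 100.0 : 97.0.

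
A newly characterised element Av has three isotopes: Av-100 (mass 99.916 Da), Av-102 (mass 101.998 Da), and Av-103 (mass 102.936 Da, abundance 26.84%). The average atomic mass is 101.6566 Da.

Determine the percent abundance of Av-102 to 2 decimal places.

44.67%

Let x and y be the fractions of Av-100 and Av-102. Then x + y = 1 − 0.2684 = 0.7316 and 99.916x + 101.998y = 101.6566 − 0.2684×102.936 = 74.0285776.
Substituting: 99.916x + 101.998(0.7316 − x) = 74.0285776
(99.916 − 101.998)x = -0.5931592  ⇒  x = 0.28490, y = 0.44670
Av-100: 28.49%, Av-102: 44.67%.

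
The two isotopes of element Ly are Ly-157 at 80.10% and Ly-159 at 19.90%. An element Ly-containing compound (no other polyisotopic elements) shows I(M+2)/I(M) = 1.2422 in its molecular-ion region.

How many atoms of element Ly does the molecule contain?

With n Ly atoms, P(M+2)/P(M) = C(n,1)·p^(n−1)q / p^n = n·q/p = n · 0.1990/0.8010.
n = 1.2422 × 0.8010/0.1990 = 5.00 ≈ 5

5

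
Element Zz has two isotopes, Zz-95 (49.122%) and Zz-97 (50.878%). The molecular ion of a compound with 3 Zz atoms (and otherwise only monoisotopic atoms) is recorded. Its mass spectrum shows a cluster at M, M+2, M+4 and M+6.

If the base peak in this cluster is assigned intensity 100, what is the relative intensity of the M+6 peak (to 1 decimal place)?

(0.49122 + 0.50878)^3 gives M 0.1185, M+2 0.3683, M+4 0.3815, M+6 0.1317; the largest is M+4.
P(M+4) = C(3,2) × 0.49122^1 × 0.50878^2 = 3 × 0.49122 × 0.25885709 = 0.381467 (base)
P(M+6) = C(3,3) × 0.49122^0 × 0.50878^3 = 1 × 1.0000 × 0.13170131 = 0.131701
Relative intensity = 0.131701 / 0.381467 × 100 = 34.5

34.5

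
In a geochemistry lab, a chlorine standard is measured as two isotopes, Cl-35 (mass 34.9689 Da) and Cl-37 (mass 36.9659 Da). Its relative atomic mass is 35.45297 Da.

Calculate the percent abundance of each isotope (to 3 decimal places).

With x = fraction of Cl-35 (so Cl-37 is 1 − x):
34.9689·x + 36.9659·(1 − x) = 35.45297
(34.9689 − 36.9659)·x = 35.45297 − 36.9659
x = -1.51293 / -1.9970 = 0.75760 → 75.760% Cl-35, 24.240% Cl-37.

Cl-35: 75.760%, Cl-37: 24.240%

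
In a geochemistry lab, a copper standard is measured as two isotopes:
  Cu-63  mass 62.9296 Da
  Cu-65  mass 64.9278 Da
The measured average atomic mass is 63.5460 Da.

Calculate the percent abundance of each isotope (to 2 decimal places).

Cu-63: 69.15%, Cu-65: 30.85%

Writing the weighted mean with unknown fraction x of Cu-63:
62.9296·x + 64.9278·(1 − x) = 63.5460
(62.9296 − 64.9278)·x = 63.5460 − 64.9278
x = -1.3818 / -1.9982 = 0.69152 → 69.15% Cu-63, 30.85% Cu-65.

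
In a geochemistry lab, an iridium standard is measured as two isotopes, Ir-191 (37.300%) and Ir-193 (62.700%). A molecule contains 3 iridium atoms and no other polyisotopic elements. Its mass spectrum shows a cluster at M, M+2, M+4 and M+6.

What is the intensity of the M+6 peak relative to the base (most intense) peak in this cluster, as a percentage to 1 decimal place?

Term probabilities: M 0.0519, M+2 0.2617, M+4 0.4399, M+6 0.2465. Base peak = M+4.
P(M+4) = C(3,2) × 0.37300^1 × 0.62700^2 = 3 × 0.3730 × 0.393129 = 0.439911 (base)
P(M+6) = C(3,3) × 0.37300^0 × 0.62700^3 = 1 × 1.0000 × 0.24649188 = 0.246492
Relative intensity = 0.246492 / 0.439911 × 100 = 56.0

56.0%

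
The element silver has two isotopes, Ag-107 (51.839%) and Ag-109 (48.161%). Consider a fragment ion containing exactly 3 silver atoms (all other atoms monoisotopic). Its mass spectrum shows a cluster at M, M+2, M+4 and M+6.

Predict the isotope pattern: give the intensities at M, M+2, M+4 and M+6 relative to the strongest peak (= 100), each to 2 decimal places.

Each Ag atom is independently Ag-107 (p = 0.51839) or Ag-109 (q = 0.48161); the cluster is the binomial expansion (p + q)^3.
P(M) = 0.51839^3 = 0.139306
P(M+2) = 3 × 0.51839^2 × 0.48161^1 = 0.388267
P(M+4) = 3 × 0.51839^1 × 0.48161^2 = 0.360719
P(M+6) = 0.48161^3 = 0.111709
The M+2 peak is largest (0.388267); scaling to 100 gives 35.88 : 100.00 : 92.90 : 28.77.

35.88 : 100.00 : 92.90 : 28.77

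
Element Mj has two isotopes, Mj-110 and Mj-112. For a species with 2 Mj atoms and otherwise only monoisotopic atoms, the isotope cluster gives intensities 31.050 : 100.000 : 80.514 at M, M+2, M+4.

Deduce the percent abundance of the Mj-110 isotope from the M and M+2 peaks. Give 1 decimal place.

38.3%

Let p = fractional abundance of Mj-110. I(M+2)/I(M) = [C(2,1)·p^1·(1−p)] / p^2 = 2·(1−p)/p = 100.000/31.050 = 3.2206
(1−p)/p = 3.2206/2 = 1.6103  ⇒  p = 1/(1 + 1.6103) = 0.3831
Mj-110: 38.3%, Mj-112: 61.7%.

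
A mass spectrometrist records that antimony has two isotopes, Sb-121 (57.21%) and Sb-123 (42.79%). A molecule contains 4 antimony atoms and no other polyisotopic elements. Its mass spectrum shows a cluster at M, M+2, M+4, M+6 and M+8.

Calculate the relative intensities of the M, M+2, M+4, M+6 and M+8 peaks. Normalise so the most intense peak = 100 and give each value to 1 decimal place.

29.8 : 89.1 : 100.0 : 49.9 : 9.3

The 4 Sb atoms are independent, so intensities follow the terms of (0.5721 + 0.4279)^4.
P(M) = 0.5721^4 = 0.107124
P(M+2) = 4 × 0.5721^3 × 0.4279^1 = 0.320493
P(M+4) = 6 × 0.5721^2 × 0.4279^2 = 0.359567
P(M+6) = 4 × 0.5721^1 × 0.4279^3 = 0.179291
P(M+8) = 0.4279^4 = 0.033525
The M+4 peak is largest (0.359567); scaling to 100 gives 29.8 : 89.1 : 100.0 : 49.9 : 9.3.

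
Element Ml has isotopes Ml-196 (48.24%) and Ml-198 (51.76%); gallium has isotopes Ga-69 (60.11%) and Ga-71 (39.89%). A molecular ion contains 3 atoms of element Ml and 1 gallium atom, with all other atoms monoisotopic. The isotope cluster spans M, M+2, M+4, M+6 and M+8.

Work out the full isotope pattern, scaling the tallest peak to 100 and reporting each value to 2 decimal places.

Element Ml pattern (n=3): 0.11225919 : 0.36135172 : 0.387719 : 0.13867009
Gallium pattern (n=1): 0.6011 : 0.3989
Convolve the two distributions (both contribute in 2-u steps):
  M: 0.11225919×0.6011 = 0.067479
  M+2: 0.11225919×0.3989 + 0.36135172×0.6011 = 0.261989
  M+4: 0.36135172×0.3989 + 0.387719×0.6011 = 0.377201
  M+6: 0.387719×0.3989 + 0.13867009×0.6011 = 0.238016
  M+8: 0.13867009×0.3989 = 0.055315
Scale to base peak (0.377201) = 100: 17.89 : 69.46 : 100.00 : 63.10 : 14.66

17.89 : 69.46 : 100.00 : 63.10 : 14.66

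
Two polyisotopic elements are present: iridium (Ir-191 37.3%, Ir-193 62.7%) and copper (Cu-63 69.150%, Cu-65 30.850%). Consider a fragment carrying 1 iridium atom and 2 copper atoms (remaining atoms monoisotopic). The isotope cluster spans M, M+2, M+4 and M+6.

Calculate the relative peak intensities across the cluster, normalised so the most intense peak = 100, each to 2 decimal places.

38.86 : 100.00 : 66.02 : 13.00

Iridium pattern (n=1): 0.3730 : 0.6270
Copper pattern (n=2): 0.47817225 : 0.4266555 : 0.09517225
Convolve the two distributions (both contribute in 2-u steps):
  M: 0.3730×0.47817225 = 0.178358
  M+2: 0.3730×0.4266555 + 0.6270×0.47817225 = 0.458957
  M+4: 0.3730×0.09517225 + 0.6270×0.4266555 = 0.303012
  M+6: 0.6270×0.09517225 = 0.059673
Scale to base peak (0.458957) = 100: 38.86 : 100.00 : 66.02 : 13.00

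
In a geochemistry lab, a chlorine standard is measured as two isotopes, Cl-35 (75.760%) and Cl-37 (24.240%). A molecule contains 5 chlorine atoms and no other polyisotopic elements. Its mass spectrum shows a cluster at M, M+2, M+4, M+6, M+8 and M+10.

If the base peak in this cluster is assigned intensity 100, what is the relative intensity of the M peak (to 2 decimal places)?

62.51

(0.75760 + 0.24240)^5 gives M 0.2496, M+2 0.3993, M+4 0.2555, M+6 0.0817, M+8 0.0131, M+10 0.0008; the largest is M+2.
P(M+2) = C(5,1) × 0.75760^4 × 0.24240^1 = 5 × 0.32942751 × 0.2424 = 0.399266 (base)
P(M) = C(5,0) × 0.75760^5 × 0.24240^0 = 1 × 0.24957428 × 1.0000 = 0.249574
Relative intensity = 0.249574 / 0.399266 × 100 = 62.51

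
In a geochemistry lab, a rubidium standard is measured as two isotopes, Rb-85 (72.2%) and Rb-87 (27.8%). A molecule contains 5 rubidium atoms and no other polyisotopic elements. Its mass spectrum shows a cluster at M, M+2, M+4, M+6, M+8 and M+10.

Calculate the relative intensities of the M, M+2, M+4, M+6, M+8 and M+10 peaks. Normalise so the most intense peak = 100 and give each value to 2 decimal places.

51.94 : 100.00 : 77.01 : 29.65 : 5.71 : 0.44

Expanding (0.722 + 0.278)^5:
P(M) = 0.722^5 = 0.196194
P(M+2) = 5 × 0.722^4 × 0.278^1 = 0.377714
P(M+4) = 10 × 0.722^3 × 0.278^2 = 0.290872
P(M+6) = 10 × 0.722^2 × 0.278^3 = 0.111998
P(M+8) = 5 × 0.722^1 × 0.278^4 = 0.021562
P(M+10) = 0.278^5 = 0.001660
The M+2 peak is largest (0.377714); scaling to 100 gives 51.94 : 100.00 : 77.01 : 29.65 : 5.71 : 0.44.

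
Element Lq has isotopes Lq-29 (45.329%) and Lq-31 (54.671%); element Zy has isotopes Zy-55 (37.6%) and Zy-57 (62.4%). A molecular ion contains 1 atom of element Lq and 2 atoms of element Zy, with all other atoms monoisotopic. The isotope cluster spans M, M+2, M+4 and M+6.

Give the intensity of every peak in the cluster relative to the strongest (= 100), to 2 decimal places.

Element Lq pattern (n=1): 0.45329 : 0.54671
Element Zy pattern (n=2): 0.141376 : 0.469248 : 0.389376
Convolve the two distributions (both contribute in 2-u steps):
  M: 0.45329×0.141376 = 0.064084
  M+2: 0.45329×0.469248 + 0.54671×0.141376 = 0.289997
  M+4: 0.45329×0.389376 + 0.54671×0.469248 = 0.433043
  M+6: 0.54671×0.389376 = 0.212876
Scale to base peak (0.433043) = 100: 14.80 : 66.97 : 100.00 : 49.16

14.80 : 66.97 : 100.00 : 49.16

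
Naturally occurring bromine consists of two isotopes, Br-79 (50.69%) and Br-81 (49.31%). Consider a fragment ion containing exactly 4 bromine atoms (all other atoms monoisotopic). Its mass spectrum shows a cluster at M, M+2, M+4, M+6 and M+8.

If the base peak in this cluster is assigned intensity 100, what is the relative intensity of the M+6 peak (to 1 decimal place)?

64.9

Binomial terms of (0.5069 + 0.4931)^4: M 0.0660, M+2 0.2569, M+4 0.3749, M+6 0.2431, M+8 0.0591 → M+4 is the base peak.
P(M+4) = C(4,2) × 0.5069^2 × 0.4931^2 = 6 × 0.25694761 × 0.24314761 = 0.374857 (base)
P(M+6) = C(4,3) × 0.5069^1 × 0.4931^3 = 4 × 0.5069 × 0.11989609 = 0.243101
Relative intensity = 0.243101 / 0.374857 × 100 = 64.9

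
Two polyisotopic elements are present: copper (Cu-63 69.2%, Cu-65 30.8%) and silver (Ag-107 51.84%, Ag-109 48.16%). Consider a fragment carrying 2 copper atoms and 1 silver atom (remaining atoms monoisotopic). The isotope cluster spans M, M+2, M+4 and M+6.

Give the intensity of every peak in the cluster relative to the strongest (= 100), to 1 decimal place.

55.0 : 100.0 : 56.3 : 10.1

Copper pattern (n=2): 0.478864 : 0.426272 : 0.094864
Silver pattern (n=1): 0.5184 : 0.4816
Convolve the two distributions (both contribute in 2-u steps):
  M: 0.478864×0.5184 = 0.248243
  M+2: 0.478864×0.4816 + 0.426272×0.5184 = 0.451600
  M+4: 0.426272×0.4816 + 0.094864×0.5184 = 0.254470
  M+6: 0.094864×0.4816 = 0.045687
Scale to base peak (0.451600) = 100: 55.0 : 100.0 : 56.3 : 10.1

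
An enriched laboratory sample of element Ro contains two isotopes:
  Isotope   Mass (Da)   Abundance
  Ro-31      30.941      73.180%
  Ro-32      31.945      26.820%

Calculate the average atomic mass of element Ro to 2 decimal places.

31.21 Da

Weight each isotope mass by its fractional abundance: 0.73180 × 30.941 + 0.26820 × 31.945
= 22.6426 + 8.5676 = 31.2102 Da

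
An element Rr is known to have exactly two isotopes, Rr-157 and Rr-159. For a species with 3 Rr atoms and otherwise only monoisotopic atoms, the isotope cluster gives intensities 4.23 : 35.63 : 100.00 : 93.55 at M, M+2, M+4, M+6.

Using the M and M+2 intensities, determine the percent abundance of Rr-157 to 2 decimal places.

Write p for the Rr-157 fraction. I(M+2)/I(M) = [C(3,1)·p^2·(1−p)] / p^3 = 3·(1−p)/p = 35.63/4.23 = 8.4232
(1−p)/p = 8.4232/3 = 2.8077  ⇒  p = 1/(1 + 2.8077) = 0.2626
Rr-157: 26.26%, Rr-159: 73.74%.

26.26%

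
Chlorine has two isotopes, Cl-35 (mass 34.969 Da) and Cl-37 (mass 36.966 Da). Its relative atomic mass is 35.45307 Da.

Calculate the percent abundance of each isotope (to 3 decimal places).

Let x be the fractional abundance of Cl-35; then Cl-37 has abundance 1 − x.
34.969·x + 36.966·(1 − x) = 35.45307
(34.969 − 36.966)·x = 35.45307 − 36.966
x = -1.51293 / -1.997 = 0.75760 → 75.760% Cl-35, 24.240% Cl-37.

Cl-35: 75.760%, Cl-37: 24.240%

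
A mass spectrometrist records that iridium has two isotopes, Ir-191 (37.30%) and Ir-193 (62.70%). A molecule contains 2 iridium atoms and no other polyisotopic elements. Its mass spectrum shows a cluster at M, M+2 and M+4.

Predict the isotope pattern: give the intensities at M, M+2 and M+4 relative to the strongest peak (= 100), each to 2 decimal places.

29.74 : 100.00 : 84.05

The 2 Ir atoms are independent, so intensities follow the terms of (0.3730 + 0.6270)^2.
P(M) = 0.3730^2 = 0.139129
P(M+2) = 2 × 0.3730^1 × 0.6270^1 = 0.467742
P(M+4) = 0.6270^2 = 0.393129
The M+2 peak is largest (0.467742); scaling to 100 gives 29.74 : 100.00 : 84.05.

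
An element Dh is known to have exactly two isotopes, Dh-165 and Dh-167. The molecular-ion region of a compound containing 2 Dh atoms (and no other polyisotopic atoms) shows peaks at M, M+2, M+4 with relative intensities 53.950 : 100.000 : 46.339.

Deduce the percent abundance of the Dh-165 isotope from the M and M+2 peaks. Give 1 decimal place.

Let p = fractional abundance of Dh-165. I(M+2)/I(M) = [C(2,1)·p^1·(1−p)] / p^2 = 2·(1−p)/p = 100.000/53.950 = 1.8536
(1−p)/p = 1.8536/2 = 0.9268  ⇒  p = 1/(1 + 0.9268) = 0.5190
Dh-165: 51.9%, Dh-167: 48.1%.

51.9%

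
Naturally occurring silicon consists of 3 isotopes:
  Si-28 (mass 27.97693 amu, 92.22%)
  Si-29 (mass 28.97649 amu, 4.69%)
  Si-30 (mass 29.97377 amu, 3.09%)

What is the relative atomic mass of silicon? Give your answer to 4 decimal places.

28.0855 amu

Ar = Σ fᵢ·mᵢ = 0.9222 × 27.97693 + 0.0469 × 28.97649 + 0.0309 × 29.97377
= 25.800325 + 1.358997 + 0.926189 = 28.085511 amu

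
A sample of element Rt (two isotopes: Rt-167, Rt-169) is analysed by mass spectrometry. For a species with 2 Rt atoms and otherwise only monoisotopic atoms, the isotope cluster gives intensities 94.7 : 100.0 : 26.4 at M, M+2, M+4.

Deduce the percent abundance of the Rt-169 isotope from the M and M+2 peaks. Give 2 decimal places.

Write p for the Rt-167 fraction. I(M+2)/I(M) = [C(2,1)·p^1·(1−p)] / p^2 = 2·(1−p)/p = 100.0/94.7 = 1.0560
(1−p)/p = 1.0560/2 = 0.5280  ⇒  p = 1/(1 + 0.5280) = 0.6545
Rt-167: 65.45%, Rt-169: 34.55%.

34.55%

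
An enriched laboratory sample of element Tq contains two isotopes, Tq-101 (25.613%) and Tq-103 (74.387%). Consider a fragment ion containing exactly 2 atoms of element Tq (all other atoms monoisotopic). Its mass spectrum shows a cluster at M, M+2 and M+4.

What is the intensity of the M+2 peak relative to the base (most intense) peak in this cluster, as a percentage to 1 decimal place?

68.9%

Binomial terms of (0.25613 + 0.74387)^2: M 0.0656, M+2 0.3811, M+4 0.5533 → M+4 is the base peak.
P(M+4) = C(2,2) × 0.25613^0 × 0.74387^2 = 1 × 1.0000 × 0.55334258 = 0.553343 (base)
P(M+2) = C(2,1) × 0.25613^1 × 0.74387^1 = 2 × 0.25613 × 0.74387 = 0.381055
Relative intensity = 0.381055 / 0.553343 × 100 = 68.9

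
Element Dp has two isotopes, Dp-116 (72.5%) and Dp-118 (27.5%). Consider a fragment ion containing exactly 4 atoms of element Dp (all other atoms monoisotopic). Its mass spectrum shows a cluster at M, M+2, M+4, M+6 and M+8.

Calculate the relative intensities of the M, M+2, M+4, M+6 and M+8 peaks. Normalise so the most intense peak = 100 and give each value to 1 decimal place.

65.9 : 100.0 : 56.9 : 14.4 : 1.4

The 4 Dp atoms are independent, so intensities follow the terms of (0.725 + 0.275)^4.
P(M) = 0.725^4 = 0.276282
P(M+2) = 4 × 0.725^3 × 0.275^1 = 0.419186
P(M+4) = 6 × 0.725^2 × 0.275^2 = 0.238502
P(M+6) = 4 × 0.725^1 × 0.275^3 = 0.060311
P(M+8) = 0.275^4 = 0.005719
The M+2 peak is largest (0.419186); scaling to 100 gives 65.9 : 100.0 : 56.9 : 14.4 : 1.4.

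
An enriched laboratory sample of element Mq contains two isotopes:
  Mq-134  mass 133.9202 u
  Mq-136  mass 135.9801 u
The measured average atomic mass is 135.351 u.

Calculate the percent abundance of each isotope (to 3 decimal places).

Let x be the fractional abundance of Mq-134; then Mq-136 has abundance 1 − x.
133.9202·x + 135.9801·(1 − x) = 135.351
(133.9202 − 135.9801)·x = 135.351 − 135.9801
x = -0.6291 / -2.0599 = 0.30540 → 30.540% Mq-134, 69.460% Mq-136.

Mq-134: 30.540%, Mq-136: 69.460%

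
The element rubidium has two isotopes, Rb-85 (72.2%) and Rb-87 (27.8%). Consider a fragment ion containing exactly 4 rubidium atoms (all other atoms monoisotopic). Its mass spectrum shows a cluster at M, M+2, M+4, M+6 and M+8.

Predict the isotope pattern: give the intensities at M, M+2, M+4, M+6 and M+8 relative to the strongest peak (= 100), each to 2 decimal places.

64.93 : 100.00 : 57.76 : 14.83 : 1.43

Expanding (0.722 + 0.278)^4:
P(M) = 0.722^4 = 0.271737
P(M+2) = 4 × 0.722^3 × 0.278^1 = 0.418520
P(M+4) = 6 × 0.722^2 × 0.278^2 = 0.241721
P(M+6) = 4 × 0.722^1 × 0.278^3 = 0.062049
P(M+8) = 0.278^4 = 0.005973
The M+2 peak is largest (0.418520); scaling to 100 gives 64.93 : 100.00 : 57.76 : 14.83 : 1.43.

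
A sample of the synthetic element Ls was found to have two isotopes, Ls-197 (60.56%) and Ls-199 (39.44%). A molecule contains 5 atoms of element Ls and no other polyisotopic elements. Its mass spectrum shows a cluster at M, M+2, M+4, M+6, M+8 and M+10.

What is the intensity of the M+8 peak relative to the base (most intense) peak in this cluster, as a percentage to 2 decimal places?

21.21%

(0.6056 + 0.3944)^5 gives M 0.0815, M+2 0.2652, M+4 0.3455, M+6 0.2250, M+8 0.0733, M+10 0.0095; the largest is M+4.
P(M+4) = C(5,2) × 0.6056^3 × 0.3944^2 = 10 × 0.22210462 × 0.15555136 = 0.345487 (base)
P(M+8) = C(5,4) × 0.6056^1 × 0.3944^4 = 5 × 0.6056 × 0.02419623 = 0.073266
Relative intensity = 0.073266 / 0.345487 × 100 = 21.21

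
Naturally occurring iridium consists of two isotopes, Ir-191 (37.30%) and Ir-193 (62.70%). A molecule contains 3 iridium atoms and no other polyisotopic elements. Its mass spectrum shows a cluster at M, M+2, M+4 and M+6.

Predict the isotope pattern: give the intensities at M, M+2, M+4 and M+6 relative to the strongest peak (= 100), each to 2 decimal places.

11.80 : 59.49 : 100.00 : 56.03

Expanding (0.3730 + 0.6270)^3:
P(M) = 0.3730^3 = 0.051895
P(M+2) = 3 × 0.3730^2 × 0.6270^1 = 0.261702
P(M+4) = 3 × 0.3730^1 × 0.6270^2 = 0.439911
P(M+6) = 0.6270^3 = 0.246492
The M+4 peak is largest (0.439911); scaling to 100 gives 11.80 : 59.49 : 100.00 : 56.03.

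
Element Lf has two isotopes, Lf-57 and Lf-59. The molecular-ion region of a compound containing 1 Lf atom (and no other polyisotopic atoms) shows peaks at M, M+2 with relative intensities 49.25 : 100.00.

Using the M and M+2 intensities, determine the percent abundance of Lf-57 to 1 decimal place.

If p is the fraction of Lf that is Lf-57, then I(M+2)/I(M) = [C(1,1)·p^0·(1−p)] / p^1 = 1·(1−p)/p = 100.00/49.25 = 2.0305
(1−p)/p = 2.0305/1 = 2.0305  ⇒  p = 1/(1 + 2.0305) = 0.3300
Lf-57: 33.0%, Lf-59: 67.0%.

33.0%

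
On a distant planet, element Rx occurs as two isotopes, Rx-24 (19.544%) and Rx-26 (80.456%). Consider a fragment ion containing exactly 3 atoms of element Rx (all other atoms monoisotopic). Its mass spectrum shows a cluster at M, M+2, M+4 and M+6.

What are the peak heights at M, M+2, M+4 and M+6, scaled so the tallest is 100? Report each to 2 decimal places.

1.43 : 17.70 : 72.87 : 100.00

Each Rx atom is independently Rx-24 (p = 0.19544) or Rx-26 (q = 0.80456); the cluster is the binomial expansion (p + q)^3.
P(M) = 0.19544^3 = 0.007465
P(M+2) = 3 × 0.19544^2 × 0.80456^1 = 0.092195
P(M+4) = 3 × 0.19544^1 × 0.80456^2 = 0.379535
P(M+6) = 0.80456^3 = 0.520805
The M+6 peak is largest (0.520805); scaling to 100 gives 1.43 : 17.70 : 72.87 : 100.00.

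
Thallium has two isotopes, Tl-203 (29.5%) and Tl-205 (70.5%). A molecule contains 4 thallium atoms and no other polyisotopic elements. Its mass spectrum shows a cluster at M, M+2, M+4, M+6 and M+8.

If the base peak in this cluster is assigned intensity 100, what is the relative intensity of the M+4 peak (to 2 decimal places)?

62.77

(0.295 + 0.705)^4 gives M 0.0076, M+2 0.0724, M+4 0.2595, M+6 0.4135, M+8 0.2470; the largest is M+6.
P(M+6) = C(4,3) × 0.295^1 × 0.705^3 = 4 × 0.2950 × 0.35040263 = 0.413475 (base)
P(M+4) = C(4,2) × 0.295^2 × 0.705^2 = 6 × 0.087025 × 0.497025 = 0.259522
Relative intensity = 0.259522 / 0.413475 × 100 = 62.77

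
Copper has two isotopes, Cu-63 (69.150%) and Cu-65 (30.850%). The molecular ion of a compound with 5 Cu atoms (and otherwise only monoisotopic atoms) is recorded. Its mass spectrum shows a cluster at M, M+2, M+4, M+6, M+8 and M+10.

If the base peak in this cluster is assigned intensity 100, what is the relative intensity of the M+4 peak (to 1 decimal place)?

89.2

Term probabilities: M 0.1581, M+2 0.3527, M+4 0.3147, M+6 0.1404, M+8 0.0313, M+10 0.0028. Base peak = M+2.
P(M+2) = C(5,1) × 0.69150^4 × 0.30850^1 = 5 × 0.2286487 × 0.3085 = 0.352691 (base)
P(M+4) = C(5,2) × 0.69150^3 × 0.30850^2 = 10 × 0.33065611 × 0.09517225 = 0.314693
Relative intensity = 0.314693 / 0.352691 × 100 = 89.2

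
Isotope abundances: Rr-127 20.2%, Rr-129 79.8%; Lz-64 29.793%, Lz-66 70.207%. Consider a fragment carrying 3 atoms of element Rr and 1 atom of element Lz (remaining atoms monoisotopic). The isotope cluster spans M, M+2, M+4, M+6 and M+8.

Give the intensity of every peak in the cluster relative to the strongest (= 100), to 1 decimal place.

Element Rr pattern (n=3): 0.00824241 : 0.09768478 : 0.38590322 : 0.50816959
Element Lz pattern (n=1): 0.29793 : 0.70207
Convolve the two distributions (both contribute in 2-u steps):
  M: 0.00824241×0.29793 = 0.002456
  M+2: 0.00824241×0.70207 + 0.09768478×0.29793 = 0.034890
  M+4: 0.09768478×0.70207 + 0.38590322×0.29793 = 0.183554
  M+6: 0.38590322×0.70207 + 0.50816959×0.29793 = 0.422330
  M+8: 0.50816959×0.70207 = 0.356771
Scale to base peak (0.422330) = 100: 0.6 : 8.3 : 43.5 : 100.0 : 84.5

0.6 : 8.3 : 43.5 : 100.0 : 84.5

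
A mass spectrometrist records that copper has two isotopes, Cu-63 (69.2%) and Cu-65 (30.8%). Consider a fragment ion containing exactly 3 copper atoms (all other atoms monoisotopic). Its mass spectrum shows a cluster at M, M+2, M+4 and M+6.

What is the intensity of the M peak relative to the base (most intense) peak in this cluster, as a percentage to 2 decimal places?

Binomial terms of (0.692 + 0.308)^3: M 0.3314, M+2 0.4425, M+4 0.1969, M+6 0.0292 → M+2 is the base peak.
P(M+2) = C(3,1) × 0.692^2 × 0.308^1 = 3 × 0.478864 × 0.3080 = 0.442470 (base)
P(M) = C(3,0) × 0.692^3 × 0.308^0 = 1 × 0.33137389 × 1.0000 = 0.331374
Relative intensity = 0.331374 / 0.442470 × 100 = 74.89

74.89%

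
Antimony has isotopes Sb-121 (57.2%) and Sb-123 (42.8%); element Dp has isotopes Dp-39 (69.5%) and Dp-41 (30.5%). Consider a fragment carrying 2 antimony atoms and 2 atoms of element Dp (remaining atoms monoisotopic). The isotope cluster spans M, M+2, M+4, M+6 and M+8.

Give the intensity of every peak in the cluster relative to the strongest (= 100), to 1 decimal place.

42.1 : 100.0 : 87.0 : 32.8 : 4.5

Antimony pattern (n=2): 0.327184 : 0.489632 : 0.183184
Element Dp pattern (n=2): 0.483025 : 0.42395 : 0.093025
Convolve the two distributions (both contribute in 2-u steps):
  M: 0.327184×0.483025 = 0.158038
  M+2: 0.327184×0.42395 + 0.489632×0.483025 = 0.375214
  M+4: 0.327184×0.093025 + 0.489632×0.42395 + 0.183184×0.483025 = 0.326498
  M+6: 0.489632×0.093025 + 0.183184×0.42395 = 0.123209
  M+8: 0.183184×0.093025 = 0.017041
Scale to base peak (0.375214) = 100: 42.1 : 100.0 : 87.0 : 32.8 : 4.5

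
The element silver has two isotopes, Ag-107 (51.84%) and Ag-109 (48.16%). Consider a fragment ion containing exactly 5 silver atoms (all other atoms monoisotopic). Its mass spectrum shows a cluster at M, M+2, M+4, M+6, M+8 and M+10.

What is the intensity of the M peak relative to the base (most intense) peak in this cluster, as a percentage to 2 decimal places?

11.59%

Term probabilities: M 0.0374, M+2 0.1739, M+4 0.3231, M+6 0.3002, M+8 0.1394, M+10 0.0259. Base peak = M+4.
P(M+4) = C(5,2) × 0.5184^3 × 0.4816^2 = 10 × 0.13931407 × 0.23193856 = 0.323123 (base)
P(M) = C(5,0) × 0.5184^5 × 0.4816^0 = 1 × 0.03743906 × 1.0000 = 0.037439
Relative intensity = 0.037439 / 0.323123 × 100 = 11.59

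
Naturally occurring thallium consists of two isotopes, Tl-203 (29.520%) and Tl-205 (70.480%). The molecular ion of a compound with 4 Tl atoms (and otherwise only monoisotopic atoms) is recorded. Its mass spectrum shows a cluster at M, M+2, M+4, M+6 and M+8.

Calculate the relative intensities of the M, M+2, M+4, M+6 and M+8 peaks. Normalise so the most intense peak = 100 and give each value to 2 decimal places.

Each Tl atom is independently Tl-203 (p = 0.29520) or Tl-205 (q = 0.70480); the cluster is the binomial expansion (p + q)^4.
P(M) = 0.29520^4 = 0.007594
P(M+2) = 4 × 0.29520^3 × 0.70480^1 = 0.072523
P(M+4) = 6 × 0.29520^2 × 0.70480^2 = 0.259726
P(M+6) = 4 × 0.29520^1 × 0.70480^3 = 0.413403
P(M+8) = 0.70480^4 = 0.246754
The M+6 peak is largest (0.413403); scaling to 100 gives 1.84 : 17.54 : 62.83 : 100.00 : 59.69.

1.84 : 17.54 : 62.83 : 100.00 : 59.69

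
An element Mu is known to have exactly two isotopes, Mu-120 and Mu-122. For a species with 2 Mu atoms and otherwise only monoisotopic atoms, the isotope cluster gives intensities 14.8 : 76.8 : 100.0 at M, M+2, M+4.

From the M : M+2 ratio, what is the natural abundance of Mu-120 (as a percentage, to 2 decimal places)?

Let p = fractional abundance of Mu-120. I(M+2)/I(M) = [C(2,1)·p^1·(1−p)] / p^2 = 2·(1−p)/p = 76.8/14.8 = 5.1892
(1−p)/p = 5.1892/2 = 2.5946  ⇒  p = 1/(1 + 2.5946) = 0.2782
Mu-120: 27.82%, Mu-122: 72.18%.

27.82%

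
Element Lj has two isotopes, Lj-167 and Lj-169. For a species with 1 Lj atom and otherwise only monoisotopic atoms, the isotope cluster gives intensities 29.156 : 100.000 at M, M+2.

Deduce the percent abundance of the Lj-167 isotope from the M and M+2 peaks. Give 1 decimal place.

If p is the fraction of Lj that is Lj-167, then I(M+2)/I(M) = [C(1,1)·p^0·(1−p)] / p^1 = 1·(1−p)/p = 100.000/29.156 = 3.4298
(1−p)/p = 3.4298/1 = 3.4298  ⇒  p = 1/(1 + 3.4298) = 0.2257
Lj-167: 22.6%, Lj-169: 77.4%.

22.6%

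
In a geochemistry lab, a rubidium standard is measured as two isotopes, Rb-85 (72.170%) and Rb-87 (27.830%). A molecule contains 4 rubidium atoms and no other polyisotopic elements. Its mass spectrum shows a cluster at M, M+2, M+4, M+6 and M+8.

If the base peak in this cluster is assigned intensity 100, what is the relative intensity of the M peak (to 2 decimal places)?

Term probabilities: M 0.2713, M+2 0.4184, M+4 0.2420, M+6 0.0622, M+8 0.0060. Base peak = M+2.
P(M+2) = C(4,1) × 0.72170^3 × 0.27830^1 = 4 × 0.37589809 × 0.2783 = 0.418450 (base)
P(M) = C(4,0) × 0.72170^4 × 0.27830^0 = 1 × 0.27128565 × 1.0000 = 0.271286
Relative intensity = 0.271286 / 0.418450 × 100 = 64.83

64.83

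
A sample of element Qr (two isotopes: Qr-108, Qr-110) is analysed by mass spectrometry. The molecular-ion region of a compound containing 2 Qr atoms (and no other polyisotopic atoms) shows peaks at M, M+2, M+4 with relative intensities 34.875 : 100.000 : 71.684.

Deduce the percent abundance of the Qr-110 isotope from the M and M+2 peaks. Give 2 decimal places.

58.91%

If p is the fraction of Qr that is Qr-108, then I(M+2)/I(M) = [C(2,1)·p^1·(1−p)] / p^2 = 2·(1−p)/p = 100.000/34.875 = 2.8674
(1−p)/p = 2.8674/2 = 1.4337  ⇒  p = 1/(1 + 1.4337) = 0.4109
Qr-108: 41.09%, Qr-110: 58.91%.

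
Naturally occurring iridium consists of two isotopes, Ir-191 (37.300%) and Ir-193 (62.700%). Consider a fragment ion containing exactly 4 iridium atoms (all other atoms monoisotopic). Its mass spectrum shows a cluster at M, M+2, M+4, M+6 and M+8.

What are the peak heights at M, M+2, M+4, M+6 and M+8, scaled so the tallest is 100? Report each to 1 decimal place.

5.3 : 35.4 : 89.2 : 100.0 : 42.0

Expanding (0.37300 + 0.62700)^4:
P(M) = 0.37300^4 = 0.019357
P(M+2) = 4 × 0.37300^3 × 0.62700^1 = 0.130153
P(M+4) = 6 × 0.37300^2 × 0.62700^2 = 0.328174
P(M+6) = 4 × 0.37300^1 × 0.62700^3 = 0.367766
P(M+8) = 0.62700^4 = 0.154550
The M+6 peak is largest (0.367766); scaling to 100 gives 5.3 : 35.4 : 89.2 : 100.0 : 42.0.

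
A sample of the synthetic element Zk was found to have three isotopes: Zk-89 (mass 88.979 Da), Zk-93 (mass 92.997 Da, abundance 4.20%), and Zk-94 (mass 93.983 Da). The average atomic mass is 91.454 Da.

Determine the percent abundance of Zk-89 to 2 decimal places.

49.71%

Let x and y be the fractions of Zk-89 and Zk-94. Then x + y = 1 − 0.0420 = 0.9580 and 88.979x + 93.983y = 91.454 − 0.0420×92.997 = 87.548126.
Substituting: 88.979x + 93.983(0.9580 − x) = 87.548126
(88.979 − 93.983)x = -2.487588  ⇒  x = 0.49712, y = 0.46088
Zk-89: 49.71%, Zk-94: 46.09%.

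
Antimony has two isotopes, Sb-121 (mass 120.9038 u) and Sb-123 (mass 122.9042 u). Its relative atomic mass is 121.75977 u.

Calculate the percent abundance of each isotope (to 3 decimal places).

With x = fraction of Sb-121 (so Sb-123 is 1 − x):
120.9038·x + 122.9042·(1 − x) = 121.75977
(120.9038 − 122.9042)·x = 121.75977 − 122.9042
x = -1.14443 / -2.0004 = 0.57210 → 57.210% Sb-121, 42.790% Sb-123.

Sb-121: 57.210%, Sb-123: 42.790%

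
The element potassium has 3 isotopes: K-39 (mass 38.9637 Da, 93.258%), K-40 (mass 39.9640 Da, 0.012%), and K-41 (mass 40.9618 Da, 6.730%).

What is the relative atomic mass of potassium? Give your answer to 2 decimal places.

Average mass = Σ (abundance × isotope mass) = 0.93258 × 38.9637 + 0.00012 × 39.9640 + 0.06730 × 40.9618
= 36.33677 + 0.00480 + 2.75673 = 39.09830 Da

39.10 Da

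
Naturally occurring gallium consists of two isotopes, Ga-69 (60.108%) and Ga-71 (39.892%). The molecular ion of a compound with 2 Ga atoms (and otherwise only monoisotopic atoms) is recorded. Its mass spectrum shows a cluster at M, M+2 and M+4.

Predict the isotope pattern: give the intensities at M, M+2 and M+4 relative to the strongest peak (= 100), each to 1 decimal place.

75.3 : 100.0 : 33.2

Each Ga atom is independently Ga-69 (p = 0.60108) or Ga-71 (q = 0.39892); the cluster is the binomial expansion (p + q)^2.
P(M) = 0.60108^2 = 0.361297
P(M+2) = 2 × 0.60108^1 × 0.39892^1 = 0.479566
P(M+4) = 0.39892^2 = 0.159137
The M+2 peak is largest (0.479566); scaling to 100 gives 75.3 : 100.0 : 33.2.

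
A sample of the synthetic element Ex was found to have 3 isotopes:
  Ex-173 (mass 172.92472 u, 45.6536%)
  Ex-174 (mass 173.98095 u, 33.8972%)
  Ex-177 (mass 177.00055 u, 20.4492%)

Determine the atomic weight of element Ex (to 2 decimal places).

174.12 u

The abundance-weighted mean is 0.456536 × 172.92472 + 0.338972 × 173.98095 + 0.204492 × 177.00055
= 78.946360 + 58.974671 + 36.195196 = 174.116227 u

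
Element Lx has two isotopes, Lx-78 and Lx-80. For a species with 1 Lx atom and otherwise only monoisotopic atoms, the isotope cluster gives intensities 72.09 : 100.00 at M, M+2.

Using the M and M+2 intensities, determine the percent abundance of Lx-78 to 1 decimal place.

41.9%

Let p = fractional abundance of Lx-78. I(M+2)/I(M) = [C(1,1)·p^0·(1−p)] / p^1 = 1·(1−p)/p = 100.00/72.09 = 1.3872
(1−p)/p = 1.3872/1 = 1.3872  ⇒  p = 1/(1 + 1.3872) = 0.4189
Lx-78: 41.9%, Lx-80: 58.1%.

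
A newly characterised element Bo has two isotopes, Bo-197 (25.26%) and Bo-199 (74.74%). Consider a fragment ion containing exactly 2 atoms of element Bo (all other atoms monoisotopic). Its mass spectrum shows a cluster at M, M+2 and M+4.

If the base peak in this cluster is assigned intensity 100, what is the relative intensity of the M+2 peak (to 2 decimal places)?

Binomial terms of (0.2526 + 0.7474)^2: M 0.0638, M+2 0.3776, M+4 0.5586 → M+4 is the base peak.
P(M+4) = C(2,2) × 0.2526^0 × 0.7474^2 = 1 × 1.0000 × 0.55860676 = 0.558607 (base)
P(M+2) = C(2,1) × 0.2526^1 × 0.7474^1 = 2 × 0.2526 × 0.7474 = 0.377586
Relative intensity = 0.377586 / 0.558607 × 100 = 67.59

67.59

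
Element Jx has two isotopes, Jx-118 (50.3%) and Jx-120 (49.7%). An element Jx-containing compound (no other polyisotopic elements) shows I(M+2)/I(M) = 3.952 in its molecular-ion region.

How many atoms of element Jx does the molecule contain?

For n independent Jx atoms, I(M+2)/I(M) = n · (abundance Jx-120) / (abundance Jx-118) = n · 0.497/0.503.
n = 3.952 × 0.503/0.497 = 4.00 ≈ 4

4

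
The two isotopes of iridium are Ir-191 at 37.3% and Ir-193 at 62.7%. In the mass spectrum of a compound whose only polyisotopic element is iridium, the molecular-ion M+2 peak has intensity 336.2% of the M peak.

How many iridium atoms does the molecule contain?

For n independent Ir atoms, I(M+2)/I(M) = n · (abundance Ir-193) / (abundance Ir-191) = n · 0.627/0.373.
n = 3.362 × 0.373/0.627 = 2.00 ≈ 2

2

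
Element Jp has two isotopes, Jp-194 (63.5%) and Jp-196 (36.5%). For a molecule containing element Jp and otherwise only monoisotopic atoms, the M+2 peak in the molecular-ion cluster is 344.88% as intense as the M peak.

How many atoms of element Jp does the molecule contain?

The M+2/M ratio from n Jp atoms is n · q/p = n · 0.365/0.635.
n = 3.4488 × 0.635/0.365 = 6.00 ≈ 6

6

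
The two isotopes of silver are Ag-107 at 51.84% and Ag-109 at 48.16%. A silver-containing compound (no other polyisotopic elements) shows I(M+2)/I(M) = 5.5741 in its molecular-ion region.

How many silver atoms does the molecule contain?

6

With n Ag atoms, P(M+2)/P(M) = C(n,1)·p^(n−1)q / p^n = n·q/p = n · 0.4816/0.5184.
n = 5.5741 × 0.5184/0.4816 = 6.00 ≈ 6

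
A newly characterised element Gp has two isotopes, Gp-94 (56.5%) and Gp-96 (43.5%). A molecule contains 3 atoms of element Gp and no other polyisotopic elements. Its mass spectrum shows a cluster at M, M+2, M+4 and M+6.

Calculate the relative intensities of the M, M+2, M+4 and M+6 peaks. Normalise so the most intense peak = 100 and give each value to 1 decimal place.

Expanding (0.565 + 0.435)^3:
P(M) = 0.565^3 = 0.180362
P(M+2) = 3 × 0.565^2 × 0.435^1 = 0.416589
P(M+4) = 3 × 0.565^1 × 0.435^2 = 0.320736
P(M+6) = 0.435^3 = 0.082313
The M+2 peak is largest (0.416589); scaling to 100 gives 43.3 : 100.0 : 77.0 : 19.8.

43.3 : 100.0 : 77.0 : 19.8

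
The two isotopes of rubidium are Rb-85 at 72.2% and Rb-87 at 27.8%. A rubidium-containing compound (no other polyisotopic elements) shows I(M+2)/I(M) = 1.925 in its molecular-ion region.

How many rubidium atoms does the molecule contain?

With n Rb atoms, P(M+2)/P(M) = C(n,1)·p^(n−1)q / p^n = n·q/p = n · 0.278/0.722.
n = 1.925 × 0.722/0.278 = 5.00 ≈ 5

5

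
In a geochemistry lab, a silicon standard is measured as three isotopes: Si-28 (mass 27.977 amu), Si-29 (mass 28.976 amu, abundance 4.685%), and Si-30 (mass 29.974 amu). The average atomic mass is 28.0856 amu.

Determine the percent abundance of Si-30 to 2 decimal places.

Let x and y be the fractions of Si-28 and Si-30. Then x + y = 1 − 0.04685 = 0.95315 and 27.977x + 29.974y = 28.0856 − 0.04685×28.976 = 26.7280744.
Substituting: 27.977x + 29.974(0.95315 − x) = 26.7280744
(27.977 − 29.974)x = -1.8416437  ⇒  x = 0.92221, y = 0.03094
Si-28: 92.22%, Si-30: 3.09%.

3.09%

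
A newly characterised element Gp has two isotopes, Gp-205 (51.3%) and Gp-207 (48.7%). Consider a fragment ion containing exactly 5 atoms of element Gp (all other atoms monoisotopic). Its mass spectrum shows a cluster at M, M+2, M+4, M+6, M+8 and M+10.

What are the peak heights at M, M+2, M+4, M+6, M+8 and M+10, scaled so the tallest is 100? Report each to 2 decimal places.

11.10 : 52.67 : 100.00 : 94.93 : 45.06 : 8.56

Expanding (0.513 + 0.487)^5:
P(M) = 0.513^5 = 0.035529
P(M+2) = 5 × 0.513^4 × 0.487^1 = 0.168643
P(M+4) = 10 × 0.513^3 × 0.487^2 = 0.320192
P(M+6) = 10 × 0.513^2 × 0.487^3 = 0.303964
P(M+8) = 5 × 0.513^1 × 0.487^4 = 0.144279
P(M+10) = 0.487^5 = 0.027393
The M+4 peak is largest (0.320192); scaling to 100 gives 11.10 : 52.67 : 100.00 : 94.93 : 45.06 : 8.56.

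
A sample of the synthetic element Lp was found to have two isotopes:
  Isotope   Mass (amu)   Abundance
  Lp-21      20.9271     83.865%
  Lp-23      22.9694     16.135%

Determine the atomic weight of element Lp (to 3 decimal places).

21.257 amu

Average mass = Σ (abundance × isotope mass) = 0.83865 × 20.9271 + 0.16135 × 22.9694
= 17.55051 + 3.70611 = 21.25662 amu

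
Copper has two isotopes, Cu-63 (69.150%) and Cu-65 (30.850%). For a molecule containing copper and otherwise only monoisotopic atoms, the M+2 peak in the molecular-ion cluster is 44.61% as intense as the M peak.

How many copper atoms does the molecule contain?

1

The M+2/M ratio from n Cu atoms is n · q/p = n · 0.30850/0.69150.
n = 0.4461 × 0.69150/0.30850 = 1.00 ≈ 1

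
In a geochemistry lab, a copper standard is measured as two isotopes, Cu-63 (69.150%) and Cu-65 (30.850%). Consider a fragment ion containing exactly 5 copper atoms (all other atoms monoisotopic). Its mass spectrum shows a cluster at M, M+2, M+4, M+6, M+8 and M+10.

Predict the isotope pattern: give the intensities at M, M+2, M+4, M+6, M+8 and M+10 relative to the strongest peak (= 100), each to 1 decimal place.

The 5 Cu atoms are independent, so intensities follow the terms of (0.69150 + 0.30850)^5.
P(M) = 0.69150^5 = 0.158111
P(M+2) = 5 × 0.69150^4 × 0.30850^1 = 0.352691
P(M+4) = 10 × 0.69150^3 × 0.30850^2 = 0.314693
P(M+6) = 10 × 0.69150^2 × 0.30850^3 = 0.140394
P(M+8) = 5 × 0.69150^1 × 0.30850^4 = 0.031317
P(M+10) = 0.30850^5 = 0.002794
The M+2 peak is largest (0.352691); scaling to 100 gives 44.8 : 100.0 : 89.2 : 39.8 : 8.9 : 0.8.

44.8 : 100.0 : 89.2 : 39.8 : 8.9 : 0.8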